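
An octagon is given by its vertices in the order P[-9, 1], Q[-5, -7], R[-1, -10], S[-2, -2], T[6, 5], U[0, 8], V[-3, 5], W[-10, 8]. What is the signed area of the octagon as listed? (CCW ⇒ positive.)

Apply the shoelace formula: 2A = Σ (x_i·y_{i+1} − x_{i+1}·y_i), indices taken mod 8.
Σ = (68) + (43) + (-18) + (2) + (48) + (24) + (26) + (62) = 255
Signed area = Σ/2 = 127.5 (positive ⇒ counter-clockwise traversal).

127.5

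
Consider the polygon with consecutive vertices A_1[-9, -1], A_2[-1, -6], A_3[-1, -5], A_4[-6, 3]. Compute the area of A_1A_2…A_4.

26

Apply Gauss's area formula: 2A = Σ (x_i·y_{i+1} − x_{i+1}·y_i), indices taken mod 4.
Σ = (53) + (-1) + (-33) + (33) = 52
Area = |Σ|/2 = 26.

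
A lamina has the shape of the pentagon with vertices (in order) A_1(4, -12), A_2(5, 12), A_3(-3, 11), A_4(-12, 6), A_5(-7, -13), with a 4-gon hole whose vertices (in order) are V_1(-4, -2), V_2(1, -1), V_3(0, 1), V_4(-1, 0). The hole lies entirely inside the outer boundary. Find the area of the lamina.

Outer boundary:
A_1→A_2: (4)(12) − (5)(-12) = 108
A_2→A_3: (5)(11) − (-3)(12) = 91
A_3→A_4: (-3)(6) − (-12)(11) = 114
A_4→A_5: (-12)(-13) − (-7)(6) = 198
A_5→A_1: (-7)(-12) − (4)(-13) = 136
Σ = 647
Area = |Σ|/2 = 323.5.
Hole:
Apply the surveyor's formula: 2A = Σ (x_i·y_{i+1} − x_{i+1}·y_i), indices taken mod 4.
Cross-terms: 6, 1, 1, 2  ⇒  Σ = 10
Area = |Σ|/2 = 5.
Net area = 323.5 − 5 = 318.5.

318.5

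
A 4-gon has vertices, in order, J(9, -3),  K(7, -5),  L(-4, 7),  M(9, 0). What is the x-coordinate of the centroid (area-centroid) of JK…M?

Apply the shoelace formula. First the cross-terms c_i = x_i·y_{i+1} − x_{i+1}·y_i:
  -24, 29, -63, -27  ⇒  2A = -85, A = -42.5.
Then Σ (x_i + x_{i+1})·c_i = -1098, so x̄ = -1098 / (6·(-42.5)) = 366/85.

366/85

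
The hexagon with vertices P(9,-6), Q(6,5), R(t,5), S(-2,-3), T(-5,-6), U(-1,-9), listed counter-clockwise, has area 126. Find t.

-1

The doubled signed area Σ (x_i y_{i+1} − x_{i+1} y_i) is linear in t.
With t=0 it equals 244; the coefficient of t is -8 (from the two edges through R).
So -8·t + 244 = 2·126 = 252 ⇒ t = -1.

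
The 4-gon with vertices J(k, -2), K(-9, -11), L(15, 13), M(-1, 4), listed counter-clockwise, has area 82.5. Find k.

Write out the shoelace sum; only the two edges meeting at J involve k:
2·Area = [((-1)·(-2) − k·4) + (k·(-11) − (-9)·(-2))] + 121
       = -15·k + 105 = 165
⇒ k = -4.

-4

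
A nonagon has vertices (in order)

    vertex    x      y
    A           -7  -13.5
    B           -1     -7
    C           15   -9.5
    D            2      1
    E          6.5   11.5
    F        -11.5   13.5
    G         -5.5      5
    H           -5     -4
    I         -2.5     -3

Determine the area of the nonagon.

Apply Gauss's area formula: 2A = Σ (x_i·y_{i+1} − x_{i+1}·y_i), indices taken mod 9.
Σ = (35.5) + (114.5) + (34) + (16.5) + (220) + (16.75) + (47) + (5) + (12.75) = 502
Area = |Σ|/2 = 251.

251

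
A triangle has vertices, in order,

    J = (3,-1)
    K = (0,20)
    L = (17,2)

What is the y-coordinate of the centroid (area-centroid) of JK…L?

7

Apply the shoelace (surveyor's) formula. First the cross-terms c_i = x_i·y_{i+1} − x_{i+1}·y_i:
  60, -340, -23  ⇒  2A = -303, A = -151.5.
Then Σ (y_i + y_{i+1})·c_i = -6363, so ȳ = -6363 / (6·(-151.5)) = 7.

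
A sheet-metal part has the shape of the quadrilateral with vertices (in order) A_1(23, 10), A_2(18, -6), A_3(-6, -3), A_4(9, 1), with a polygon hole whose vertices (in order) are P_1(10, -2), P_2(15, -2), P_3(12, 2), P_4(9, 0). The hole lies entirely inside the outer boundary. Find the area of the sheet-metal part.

146

Outer boundary:
Apply the surveyor's formula: 2A = Σ (x_i·y_{i+1} − x_{i+1}·y_i), indices taken mod 4.
Cross-terms: -318, -90, 21, 67  ⇒  Σ = -320
Area = |Σ|/2 = 160.
Hole:
Apply the shoelace (surveyor's) formula: 2A = Σ (x_i·y_{i+1} − x_{i+1}·y_i), indices taken mod 4.
Σ = (10) + (54) + (-18) + (-18) = 28
Area = |Σ|/2 = 14.
Net area = 160 − 14 = 146.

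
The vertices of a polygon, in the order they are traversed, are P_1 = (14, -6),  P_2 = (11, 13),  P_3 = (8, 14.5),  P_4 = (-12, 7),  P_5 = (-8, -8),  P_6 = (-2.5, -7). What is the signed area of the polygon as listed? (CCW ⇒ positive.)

Σ = (248) + (55.5) + (230) + (152) + (36) + (113) = 834.5
Signed area = Σ/2 = 417.25 (positive ⇒ counter-clockwise traversal).

417.25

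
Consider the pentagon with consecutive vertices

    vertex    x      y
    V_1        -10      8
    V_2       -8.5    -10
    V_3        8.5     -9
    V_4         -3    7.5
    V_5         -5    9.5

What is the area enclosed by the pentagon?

Σ = (168) + (161.5) + (36.75) + (9) + (55) = 430.25
Area = |Σ|/2 = 215.125.

215.125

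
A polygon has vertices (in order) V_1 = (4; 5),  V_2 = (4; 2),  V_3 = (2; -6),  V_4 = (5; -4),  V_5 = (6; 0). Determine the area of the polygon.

18

Apply the shoelace formula: 2A = Σ (x_i·y_{i+1} − x_{i+1}·y_i), indices taken mod 5.
Σ = (-12) + (-28) + (22) + (24) + (30) = 36
Area = |Σ|/2 = 18.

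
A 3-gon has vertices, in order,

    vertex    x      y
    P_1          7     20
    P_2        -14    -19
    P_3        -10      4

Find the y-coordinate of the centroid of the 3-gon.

Apply the shoelace formula. First the cross-terms c_i = x_i·y_{i+1} − x_{i+1}·y_i:
  147, -246, -228  ⇒  2A = -327, A = -163.5.
Then Σ (y_i + y_{i+1})·c_i = -1635, so ȳ = -1635 / (6·(-163.5)) = 5/3.

5/3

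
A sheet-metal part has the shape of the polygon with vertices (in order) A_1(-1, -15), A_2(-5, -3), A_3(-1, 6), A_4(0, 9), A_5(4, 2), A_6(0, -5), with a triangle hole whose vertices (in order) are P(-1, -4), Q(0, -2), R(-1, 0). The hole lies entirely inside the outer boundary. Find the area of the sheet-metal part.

Outer boundary:
Apply the shoelace formula: 2A = Σ (x_i·y_{i+1} − x_{i+1}·y_i), indices taken mod 6.
Cross-terms: -72, -33, -9, -36, -20, -5  ⇒  Σ = -175
Area = |Σ|/2 = 87.5.
Hole:
Apply the shoelace (surveyor's) formula: 2A = Σ (x_i·y_{i+1} − x_{i+1}·y_i), indices taken mod 3.
Cross-terms: 2, -2, 4  ⇒  Σ = 4
Area = |Σ|/2 = 2.
Net area = 87.5 − 2 = 85.5.

85.5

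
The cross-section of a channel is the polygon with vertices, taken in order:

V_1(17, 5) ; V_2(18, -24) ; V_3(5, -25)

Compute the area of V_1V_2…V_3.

Σ = (-498) + (-330) + (450) = -378
Area = |Σ|/2 = 189.

189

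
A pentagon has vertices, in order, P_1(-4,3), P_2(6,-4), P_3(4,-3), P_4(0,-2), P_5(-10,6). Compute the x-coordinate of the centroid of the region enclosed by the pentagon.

-2

Apply Gauss's area formula. First the cross-terms c_i = x_i·y_{i+1} − x_{i+1}·y_i:
  -2, -2, -8, -20, -6  ⇒  2A = -38, A = -19.
Then Σ (x_i + x_{i+1})·c_i = 228, so x̄ = 228 / (6·(-19)) = -2.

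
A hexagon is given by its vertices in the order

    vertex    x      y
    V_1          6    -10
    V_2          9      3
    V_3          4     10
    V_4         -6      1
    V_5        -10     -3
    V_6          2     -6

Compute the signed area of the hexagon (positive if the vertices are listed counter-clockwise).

Apply Gauss's area formula: 2A = Σ (x_i·y_{i+1} − x_{i+1}·y_i), indices taken mod 6.
Σ = (108) + (78) + (64) + (28) + (66) + (16) = 360
Signed area = Σ/2 = 180 (positive ⇒ counter-clockwise traversal).

180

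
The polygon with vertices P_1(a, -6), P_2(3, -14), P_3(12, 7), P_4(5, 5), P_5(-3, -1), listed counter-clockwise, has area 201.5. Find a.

-11

The doubled signed area Σ (x_i y_{i+1} − x_{i+1} y_i) is linear in a.
With a=0 it equals 260; the coefficient of a is -13 (from the two edges through P_1).
So -13·a + 260 = 2·201.5 = 403 ⇒ a = -11.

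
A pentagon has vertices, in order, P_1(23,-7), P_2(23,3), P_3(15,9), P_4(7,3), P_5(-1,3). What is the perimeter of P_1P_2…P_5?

|P_1P_2| = √((0)² + (10)²) = √100 = 10
|P_2P_3| = √((-8)² + (6)²) = √100 = 10
|P_3P_4| = √((-8)² + (-6)²) = √100 = 10
|P_4P_5| = √((-8)² + (0)²) = √64 = 8
|P_5P_1| = √((24)² + (-10)²) = √676 = 26
Perimeter = 10 + 10 + 10 + 8 + 26 = 64.

64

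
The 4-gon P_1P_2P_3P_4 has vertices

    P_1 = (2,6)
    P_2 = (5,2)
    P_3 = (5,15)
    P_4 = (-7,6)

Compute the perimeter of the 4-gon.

42

|P_1P_2| = √((3)² + (-4)²) = √25 = 5
|P_2P_3| = √((0)² + (13)²) = √169 = 13
|P_3P_4| = √((-12)² + (-9)²) = √225 = 15
|P_4P_1| = √((9)² + (0)²) = √81 = 9
Perimeter = 5 + 13 + 15 + 9 = 42.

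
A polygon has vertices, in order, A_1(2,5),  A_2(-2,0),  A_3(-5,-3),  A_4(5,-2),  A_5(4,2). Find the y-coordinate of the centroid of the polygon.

Apply Gauss's area formula. First the cross-terms c_i = x_i·y_{i+1} − x_{i+1}·y_i:
  10, 6, 25, 18, 16  ⇒  2A = 75, A = 37.5.
Then Σ (y_i + y_{i+1})·c_i = 19, so ȳ = 19 / (6·37.5) = 19/225.

19/225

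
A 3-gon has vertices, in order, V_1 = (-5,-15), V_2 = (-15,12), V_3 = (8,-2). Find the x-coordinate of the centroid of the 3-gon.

Apply the shoelace (surveyor's) formula. First the cross-terms c_i = x_i·y_{i+1} − x_{i+1}·y_i:
  -285, -66, -130  ⇒  2A = -481, A = -240.5.
Then Σ (x_i + x_{i+1})·c_i = 5772, so x̄ = 5772 / (6·(-240.5)) = -4.

-4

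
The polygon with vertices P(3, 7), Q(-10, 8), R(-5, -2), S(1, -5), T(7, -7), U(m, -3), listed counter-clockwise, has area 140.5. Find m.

Write out the shoelace sum; only the two edges meeting at U involve m:
2·Area = [(7·(-3) − m·(-7)) + (m·7 − 3·(-3))] + 209
       = 14·m + 197 = 281
⇒ m = 6.

6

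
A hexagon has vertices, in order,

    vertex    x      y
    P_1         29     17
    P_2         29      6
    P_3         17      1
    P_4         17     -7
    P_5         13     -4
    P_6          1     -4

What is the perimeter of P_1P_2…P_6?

|P_1P_2| = √((0)² + (-11)²) = √121 = 11
|P_2P_3| = √((-12)² + (-5)²) = √169 = 13
|P_3P_4| = √((0)² + (-8)²) = √64 = 8
|P_4P_5| = √((-4)² + (3)²) = √25 = 5
|P_5P_6| = √((-12)² + (0)²) = √144 = 12
|P_6P_1| = √((28)² + (21)²) = √1225 = 35
Perimeter = 11 + 13 + 8 + 5 + 12 + 35 = 84.

84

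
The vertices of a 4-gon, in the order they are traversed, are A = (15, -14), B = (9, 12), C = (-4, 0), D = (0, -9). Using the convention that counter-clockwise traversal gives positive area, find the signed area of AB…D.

A→B: (15)(12) − (9)(-14) = 306
B→C: (9)(0) − (-4)(12) = 48
C→D: (-4)(-9) − (0)(0) = 36
D→A: (0)(-14) − (15)(-9) = 135
Σ = 525
Signed area = Σ/2 = 262.5 (positive ⇒ counter-clockwise traversal).

262.5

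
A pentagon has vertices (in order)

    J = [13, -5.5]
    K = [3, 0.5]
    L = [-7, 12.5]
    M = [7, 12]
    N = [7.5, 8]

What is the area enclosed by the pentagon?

Apply the shoelace (surveyor's) formula: 2A = Σ (x_i·y_{i+1} − x_{i+1}·y_i), indices taken mod 5.
Cross-terms: 23, 41, -171.5, -34, -145.25  ⇒  Σ = -286.75
Area = |Σ|/2 = 143.375.

143.375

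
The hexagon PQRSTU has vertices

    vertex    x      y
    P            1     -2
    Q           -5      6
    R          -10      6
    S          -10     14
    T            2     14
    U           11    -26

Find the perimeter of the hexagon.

102

|PQ| = √((-6)² + (8)²) = √100 = 10
|QR| = √((-5)² + (0)²) = √25 = 5
|RS| = √((0)² + (8)²) = √64 = 8
|ST| = √((12)² + (0)²) = √144 = 12
|TU| = √((9)² + (-40)²) = √1681 = 41
|UP| = √((-10)² + (24)²) = √676 = 26
Perimeter = 10 + 5 + 8 + 12 + 41 + 26 = 102.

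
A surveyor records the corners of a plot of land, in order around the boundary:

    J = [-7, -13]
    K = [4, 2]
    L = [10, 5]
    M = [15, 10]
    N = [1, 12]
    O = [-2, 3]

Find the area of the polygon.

Σ = (38) + (0) + (25) + (170) + (27) + (47) = 307
Area = |Σ|/2 = 153.5.

153.5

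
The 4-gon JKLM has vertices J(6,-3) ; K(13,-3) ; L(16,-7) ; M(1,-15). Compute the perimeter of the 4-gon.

42

|JK| = √((7)² + (0)²) = √49 = 7
|KL| = √((3)² + (-4)²) = √25 = 5
|LM| = √((-15)² + (-8)²) = √289 = 17
|MJ| = √((5)² + (12)²) = √169 = 13
Perimeter = 7 + 5 + 17 + 13 = 42.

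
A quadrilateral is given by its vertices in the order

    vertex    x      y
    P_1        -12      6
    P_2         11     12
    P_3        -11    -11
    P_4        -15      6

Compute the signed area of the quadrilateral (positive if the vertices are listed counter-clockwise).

Apply Gauss's area formula: 2A = Σ (x_i·y_{i+1} − x_{i+1}·y_i), indices taken mod 4.
Cross-terms: -210, 11, -231, -18  ⇒  Σ = -448
Signed area = Σ/2 = -224 (negative ⇒ clockwise traversal).

-224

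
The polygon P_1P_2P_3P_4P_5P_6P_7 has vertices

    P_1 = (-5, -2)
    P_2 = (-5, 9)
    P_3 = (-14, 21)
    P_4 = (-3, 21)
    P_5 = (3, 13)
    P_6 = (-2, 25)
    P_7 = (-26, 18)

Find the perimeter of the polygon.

|P_1P_2| = √((0)² + (11)²) = √121 = 11
|P_2P_3| = √((-9)² + (12)²) = √225 = 15
|P_3P_4| = √((11)² + (0)²) = √121 = 11
|P_4P_5| = √((6)² + (-8)²) = √100 = 10
|P_5P_6| = √((-5)² + (12)²) = √169 = 13
|P_6P_7| = √((-24)² + (-7)²) = √625 = 25
|P_7P_1| = √((21)² + (-20)²) = √841 = 29
Perimeter = 11 + 15 + 11 + 10 + 13 + 25 + 29 = 114.

114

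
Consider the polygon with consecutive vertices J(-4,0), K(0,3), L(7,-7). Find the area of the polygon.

J→K: (-4)(3) − (0)(0) = -12
K→L: (0)(-7) − (7)(3) = -21
L→J: (7)(0) − (-4)(-7) = -28
Σ = -61
Area = |Σ|/2 = 30.5.

30.5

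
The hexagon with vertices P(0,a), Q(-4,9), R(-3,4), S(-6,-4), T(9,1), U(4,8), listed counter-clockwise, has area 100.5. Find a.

Write out the shoelace sum; only the two edges meeting at P involve a:
2·Area = [(4·a − 0·8) + (0·9 − (-4)·a)] + 145
       = 8·a + 145 = 201
⇒ a = 7.

7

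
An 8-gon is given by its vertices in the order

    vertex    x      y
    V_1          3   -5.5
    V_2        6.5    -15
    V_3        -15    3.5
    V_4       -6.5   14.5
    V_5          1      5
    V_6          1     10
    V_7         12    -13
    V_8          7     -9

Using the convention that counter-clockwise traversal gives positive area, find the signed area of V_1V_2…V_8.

-304.875

Apply the surveyor's formula: 2A = Σ (x_i·y_{i+1} − x_{i+1}·y_i), indices taken mod 8.
Σ = (-9.25) + (-202.25) + (-194.75) + (-47) + (5) + (-133) + (-17) + (-11.5) = -609.75
Signed area = Σ/2 = -304.875 (negative ⇒ clockwise traversal).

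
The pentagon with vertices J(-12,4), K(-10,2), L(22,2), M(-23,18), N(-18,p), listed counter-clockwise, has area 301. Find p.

4

The doubled signed area Σ (x_i y_{i+1} − x_{i+1} y_i) is linear in p.
With p=0 it equals 646; the coefficient of p is -11 (from the two edges through N).
So -11·p + 646 = 2·301 = 602 ⇒ p = 4.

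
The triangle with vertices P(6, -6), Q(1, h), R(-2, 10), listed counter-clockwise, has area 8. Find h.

Write out the shoelace sum; only the two edges meeting at Q involve h:
2·Area = [(6·h − 1·(-6)) + (1·10 − (-2)·h)] + -48
       = 8·h + -32 = 16
⇒ h = 6.

6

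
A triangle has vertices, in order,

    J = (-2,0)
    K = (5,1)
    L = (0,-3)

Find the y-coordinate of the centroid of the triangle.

-2/3

Apply the shoelace formula. First the cross-terms c_i = x_i·y_{i+1} − x_{i+1}·y_i:
  -2, -15, -6  ⇒  2A = -23, A = -11.5.
Then Σ (y_i + y_{i+1})·c_i = 46, so ȳ = 46 / (6·(-11.5)) = -2/3.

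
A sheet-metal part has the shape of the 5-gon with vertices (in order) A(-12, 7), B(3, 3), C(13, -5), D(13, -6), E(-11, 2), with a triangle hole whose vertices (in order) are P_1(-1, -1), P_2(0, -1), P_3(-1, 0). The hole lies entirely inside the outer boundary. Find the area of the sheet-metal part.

108

Outer boundary:
Apply the shoelace formula: 2A = Σ (x_i·y_{i+1} − x_{i+1}·y_i), indices taken mod 5.
Σ = (-57) + (-54) + (-13) + (-40) + (-53) = -217
Area = |Σ|/2 = 108.5.
Hole:
Apply the surveyor's formula: 2A = Σ (x_i·y_{i+1} − x_{i+1}·y_i), indices taken mod 3.
Cross-terms: 1, -1, 1  ⇒  Σ = 1
Area = |Σ|/2 = 0.5.
Net area = 108.5 − 0.5 = 108.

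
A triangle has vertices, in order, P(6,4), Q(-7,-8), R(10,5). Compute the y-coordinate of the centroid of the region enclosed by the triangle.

1/3

Apply the shoelace (surveyor's) formula. First the cross-terms c_i = x_i·y_{i+1} − x_{i+1}·y_i:
  -20, 45, 10  ⇒  2A = 35, A = 17.5.
Then Σ (y_i + y_{i+1})·c_i = 35, so ȳ = 35 / (6·17.5) = 1/3.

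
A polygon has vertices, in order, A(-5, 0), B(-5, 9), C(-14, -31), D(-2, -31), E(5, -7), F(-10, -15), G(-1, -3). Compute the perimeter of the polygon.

|AB| = √((0)² + (9)²) = √81 = 9
|BC| = √((-9)² + (-40)²) = √1681 = 41
|CD| = √((12)² + (0)²) = √144 = 12
|DE| = √((7)² + (24)²) = √625 = 25
|EF| = √((-15)² + (-8)²) = √289 = 17
|FG| = √((9)² + (12)²) = √225 = 15
|GA| = √((-4)² + (3)²) = √25 = 5
Perimeter = 9 + 41 + 12 + 25 + 17 + 15 + 5 = 124.

124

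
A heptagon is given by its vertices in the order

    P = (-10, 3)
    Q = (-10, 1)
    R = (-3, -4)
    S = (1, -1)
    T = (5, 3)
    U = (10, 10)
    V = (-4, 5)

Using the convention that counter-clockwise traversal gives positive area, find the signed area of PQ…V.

Apply the surveyor's formula: 2A = Σ (x_i·y_{i+1} − x_{i+1}·y_i), indices taken mod 7.
P→Q: (-10)(1) − (-10)(3) = 20
Q→R: (-10)(-4) − (-3)(1) = 43
R→S: (-3)(-1) − (1)(-4) = 7
S→T: (1)(3) − (5)(-1) = 8
T→U: (5)(10) − (10)(3) = 20
U→V: (10)(5) − (-4)(10) = 90
V→P: (-4)(3) − (-10)(5) = 38
Σ = 226
Signed area = Σ/2 = 113 (positive ⇒ counter-clockwise traversal).

113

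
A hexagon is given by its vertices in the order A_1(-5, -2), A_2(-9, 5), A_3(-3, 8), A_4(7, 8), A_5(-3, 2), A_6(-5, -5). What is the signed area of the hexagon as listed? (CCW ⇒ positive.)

-66

Apply the shoelace formula: 2A = Σ (x_i·y_{i+1} − x_{i+1}·y_i), indices taken mod 6.
Σ = (-43) + (-57) + (-80) + (38) + (25) + (-15) = -132
Signed area = Σ/2 = -66 (negative ⇒ clockwise traversal).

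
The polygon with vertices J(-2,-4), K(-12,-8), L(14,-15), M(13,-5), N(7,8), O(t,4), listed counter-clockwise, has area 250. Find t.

5

Write out the shoelace sum; only the two edges meeting at O involve t:
2·Area = [(7·4 − t·8) + (t·(-4) − (-2)·4)] + 524
       = -12·t + 560 = 500
⇒ t = 5.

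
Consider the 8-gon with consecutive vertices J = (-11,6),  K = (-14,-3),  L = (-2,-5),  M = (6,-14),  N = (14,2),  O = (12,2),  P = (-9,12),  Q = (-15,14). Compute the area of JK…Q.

365.5

Apply Gauss's area formula: 2A = Σ (x_i·y_{i+1} − x_{i+1}·y_i), indices taken mod 8.
Σ = (117) + (64) + (58) + (208) + (4) + (162) + (54) + (64) = 731
Area = |Σ|/2 = 365.5.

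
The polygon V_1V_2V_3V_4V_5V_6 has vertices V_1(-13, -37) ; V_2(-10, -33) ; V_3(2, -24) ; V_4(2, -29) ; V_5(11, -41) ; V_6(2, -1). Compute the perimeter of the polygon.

|V_1V_2| = √((3)² + (4)²) = √25 = 5
|V_2V_3| = √((12)² + (9)²) = √225 = 15
|V_3V_4| = √((0)² + (-5)²) = √25 = 5
|V_4V_5| = √((9)² + (-12)²) = √225 = 15
|V_5V_6| = √((-9)² + (40)²) = √1681 = 41
|V_6V_1| = √((-15)² + (-36)²) = √1521 = 39
Perimeter = 5 + 15 + 5 + 15 + 41 + 39 = 120.

120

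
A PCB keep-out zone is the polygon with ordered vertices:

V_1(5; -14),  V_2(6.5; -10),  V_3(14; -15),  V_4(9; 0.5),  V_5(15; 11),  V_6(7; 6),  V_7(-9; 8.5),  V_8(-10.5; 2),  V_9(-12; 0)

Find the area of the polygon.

Apply the surveyor's formula: 2A = Σ (x_i·y_{i+1} − x_{i+1}·y_i), indices taken mod 9.
Σ = (41) + (42.5) + (142) + (91.5) + (13) + (113.5) + (71.25) + (24) + (168) = 706.75
Area = |Σ|/2 = 353.375.

353.375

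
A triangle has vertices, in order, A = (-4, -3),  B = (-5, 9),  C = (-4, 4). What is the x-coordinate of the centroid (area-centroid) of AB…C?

-13/3

Apply Gauss's area formula. First the cross-terms c_i = x_i·y_{i+1} − x_{i+1}·y_i:
  -51, 16, 28  ⇒  2A = -7, A = -3.5.
Then Σ (x_i + x_{i+1})·c_i = 91, so x̄ = 91 / (6·(-3.5)) = -13/3.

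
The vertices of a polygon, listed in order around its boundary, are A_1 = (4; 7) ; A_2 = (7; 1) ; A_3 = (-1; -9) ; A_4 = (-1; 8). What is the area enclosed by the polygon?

81.5

Apply the surveyor's formula: 2A = Σ (x_i·y_{i+1} − x_{i+1}·y_i), indices taken mod 4.
Σ = (-45) + (-62) + (-17) + (-39) = -163
Area = |Σ|/2 = 81.5.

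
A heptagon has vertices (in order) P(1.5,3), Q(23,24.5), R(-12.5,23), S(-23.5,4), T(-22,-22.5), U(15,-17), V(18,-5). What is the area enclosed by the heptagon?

Apply the shoelace (surveyor's) formula: 2A = Σ (x_i·y_{i+1} − x_{i+1}·y_i), indices taken mod 7.
Σ = (-32.25) + (835.25) + (490.5) + (616.75) + (711.5) + (231) + (61.5) = 2914.25
Area = |Σ|/2 = 1457.125.

1457.125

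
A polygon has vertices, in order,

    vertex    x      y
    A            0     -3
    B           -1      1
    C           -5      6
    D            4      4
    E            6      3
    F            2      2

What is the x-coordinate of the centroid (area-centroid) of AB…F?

Apply Gauss's area formula. First the cross-terms c_i = x_i·y_{i+1} − x_{i+1}·y_i:
  -3, -1, -44, -12, 6, -6  ⇒  2A = -60, A = -30.
Then Σ (x_i + x_{i+1})·c_i = -31, so x̄ = -31 / (6·(-30)) = 31/180.

31/180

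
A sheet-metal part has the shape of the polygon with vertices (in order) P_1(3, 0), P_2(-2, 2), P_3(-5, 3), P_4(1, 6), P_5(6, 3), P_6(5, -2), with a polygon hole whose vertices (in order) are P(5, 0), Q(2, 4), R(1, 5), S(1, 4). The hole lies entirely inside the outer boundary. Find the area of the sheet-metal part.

36

Outer boundary:
Apply Gauss's area formula: 2A = Σ (x_i·y_{i+1} − x_{i+1}·y_i), indices taken mod 6.
Σ = (6) + (4) + (-33) + (-33) + (-27) + (6) = -77
Area = |Σ|/2 = 38.5.
Hole:
Apply the surveyor's formula: 2A = Σ (x_i·y_{i+1} − x_{i+1}·y_i), indices taken mod 4.
Cross-terms: 20, 6, -1, -20  ⇒  Σ = 5
Area = |Σ|/2 = 2.5.
Net area = 38.5 − 2.5 = 36.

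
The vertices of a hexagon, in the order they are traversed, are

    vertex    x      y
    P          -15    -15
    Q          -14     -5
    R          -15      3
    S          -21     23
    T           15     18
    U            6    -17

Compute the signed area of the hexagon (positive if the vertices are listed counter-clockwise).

-982.5

Σ = (-135) + (-117) + (-282) + (-723) + (-363) + (-345) = -1965
Signed area = Σ/2 = -982.5 (negative ⇒ clockwise traversal).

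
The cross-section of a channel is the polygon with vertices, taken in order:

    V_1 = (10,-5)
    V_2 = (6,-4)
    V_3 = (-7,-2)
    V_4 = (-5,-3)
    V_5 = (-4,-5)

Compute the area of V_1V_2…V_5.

Cross-terms: -10, -40, 11, 13, 70  ⇒  Σ = 44
Area = |Σ|/2 = 22.

22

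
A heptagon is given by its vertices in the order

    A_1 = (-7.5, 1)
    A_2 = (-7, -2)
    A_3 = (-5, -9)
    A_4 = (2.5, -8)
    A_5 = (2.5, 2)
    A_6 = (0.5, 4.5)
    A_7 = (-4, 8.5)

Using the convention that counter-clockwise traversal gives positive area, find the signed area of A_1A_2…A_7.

127.375

Apply the shoelace (surveyor's) formula: 2A = Σ (x_i·y_{i+1} − x_{i+1}·y_i), indices taken mod 7.
Σ = (22) + (53) + (62.5) + (25) + (10.25) + (22.25) + (59.75) = 254.75
Signed area = Σ/2 = 127.375 (positive ⇒ counter-clockwise traversal).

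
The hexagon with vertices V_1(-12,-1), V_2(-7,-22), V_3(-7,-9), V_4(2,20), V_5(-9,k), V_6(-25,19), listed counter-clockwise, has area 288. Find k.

The doubled signed area Σ (x_i y_{i+1} − x_{i+1} y_i) is linear in k.
With k=0 it equals 306; the coefficient of k is 27 (from the two edges through V_5).
So 27·k + 306 = 2·288 = 576 ⇒ k = 10.

10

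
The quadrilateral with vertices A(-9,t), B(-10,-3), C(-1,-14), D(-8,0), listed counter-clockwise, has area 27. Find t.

1

The doubled signed area Σ (x_i y_{i+1} − x_{i+1} y_i) is linear in t.
With t=0 it equals 52; the coefficient of t is 2 (from the two edges through A).
So 2·t + 52 = 2·27 = 54 ⇒ t = 1.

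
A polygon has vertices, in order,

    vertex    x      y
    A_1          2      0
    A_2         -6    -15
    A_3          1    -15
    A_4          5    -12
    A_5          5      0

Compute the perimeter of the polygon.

|A_1A_2| = √((-8)² + (-15)²) = √289 = 17
|A_2A_3| = √((7)² + (0)²) = √49 = 7
|A_3A_4| = √((4)² + (3)²) = √25 = 5
|A_4A_5| = √((0)² + (12)²) = √144 = 12
|A_5A_1| = √((-3)² + (0)²) = √9 = 3
Perimeter = 17 + 7 + 5 + 12 + 3 = 44.

44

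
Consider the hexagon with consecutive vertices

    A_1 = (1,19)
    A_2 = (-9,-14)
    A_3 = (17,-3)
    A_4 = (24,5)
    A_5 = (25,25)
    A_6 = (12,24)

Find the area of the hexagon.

779

Σ = (157) + (265) + (157) + (475) + (300) + (204) = 1558
Area = |Σ|/2 = 779.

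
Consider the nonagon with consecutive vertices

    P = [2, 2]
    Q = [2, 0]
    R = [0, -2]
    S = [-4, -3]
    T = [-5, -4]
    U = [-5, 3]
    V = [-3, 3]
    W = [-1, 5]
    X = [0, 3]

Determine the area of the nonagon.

Σ = (-4) + (-4) + (-8) + (1) + (-35) + (-6) + (-12) + (-3) + (-6) = -77
Area = |Σ|/2 = 38.5.

38.5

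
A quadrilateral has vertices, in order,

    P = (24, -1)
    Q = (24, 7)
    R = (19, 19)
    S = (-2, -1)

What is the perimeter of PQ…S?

76

|PQ| = √((0)² + (8)²) = √64 = 8
|QR| = √((-5)² + (12)²) = √169 = 13
|RS| = √((-21)² + (-20)²) = √841 = 29
|SP| = √((26)² + (0)²) = √676 = 26
Perimeter = 8 + 13 + 29 + 26 = 76.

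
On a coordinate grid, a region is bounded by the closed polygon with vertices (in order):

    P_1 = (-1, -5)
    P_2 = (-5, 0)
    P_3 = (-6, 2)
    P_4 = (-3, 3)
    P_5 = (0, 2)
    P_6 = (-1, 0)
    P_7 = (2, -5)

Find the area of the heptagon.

30.5

Σ = (-25) + (-10) + (-12) + (-6) + (2) + (5) + (-15) = -61
Area = |Σ|/2 = 30.5.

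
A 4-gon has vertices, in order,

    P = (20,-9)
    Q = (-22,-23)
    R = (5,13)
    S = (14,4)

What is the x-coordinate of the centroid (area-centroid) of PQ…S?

Apply Gauss's area formula. First the cross-terms c_i = x_i·y_{i+1} − x_{i+1}·y_i:
  -658, -171, -162, -206  ⇒  2A = -1197, A = -598.5.
Then Σ (x_i + x_{i+1})·c_i = -5859, so x̄ = -5859 / (6·(-598.5)) = 31/19.

31/19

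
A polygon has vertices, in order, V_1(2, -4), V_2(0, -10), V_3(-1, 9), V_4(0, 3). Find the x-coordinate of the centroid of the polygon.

1/3

Apply the shoelace (surveyor's) formula. First the cross-terms c_i = x_i·y_{i+1} − x_{i+1}·y_i:
  -20, -10, -3, -6  ⇒  2A = -39, A = -19.5.
Then Σ (x_i + x_{i+1})·c_i = -39, so x̄ = -39 / (6·(-19.5)) = 1/3.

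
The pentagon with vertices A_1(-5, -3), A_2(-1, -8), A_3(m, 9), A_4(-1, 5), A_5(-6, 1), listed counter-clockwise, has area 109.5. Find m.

10

Write out the shoelace sum; only the two edges meeting at A_3 involve m:
2·Area = [((-1)·9 − m·(-8)) + (m·5 − (-1)·9)] + 89
       = 13·m + 89 = 219
⇒ m = 10.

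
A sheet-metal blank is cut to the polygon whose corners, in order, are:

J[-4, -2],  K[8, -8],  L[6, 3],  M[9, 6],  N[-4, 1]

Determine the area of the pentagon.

Cross-terms: 48, 72, 9, 33, 12  ⇒  Σ = 174
Area = |Σ|/2 = 87.

87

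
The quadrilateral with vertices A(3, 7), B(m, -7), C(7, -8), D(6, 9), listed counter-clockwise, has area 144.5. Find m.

The doubled signed area Σ (x_i y_{i+1} − x_{i+1} y_i) is linear in m.
With m=0 it equals 154; the coefficient of m is -15 (from the two edges through B).
So -15·m + 154 = 2·144.5 = 289 ⇒ m = -9.

-9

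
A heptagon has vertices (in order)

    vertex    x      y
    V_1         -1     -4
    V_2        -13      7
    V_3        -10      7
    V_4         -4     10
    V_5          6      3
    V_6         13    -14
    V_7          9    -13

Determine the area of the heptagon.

Σ = (-59) + (-21) + (-72) + (-72) + (-123) + (-43) + (-49) = -439
Area = |Σ|/2 = 219.5.

219.5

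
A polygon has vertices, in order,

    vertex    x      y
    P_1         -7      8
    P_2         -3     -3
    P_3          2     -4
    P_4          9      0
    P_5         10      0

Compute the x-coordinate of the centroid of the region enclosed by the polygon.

56/179

Apply the shoelace formula. First the cross-terms c_i = x_i·y_{i+1} − x_{i+1}·y_i:
  45, 18, 36, 0, 80  ⇒  2A = 179, A = 89.5.
Then Σ (x_i + x_{i+1})·c_i = 168, so x̄ = 168 / (6·89.5) = 56/179.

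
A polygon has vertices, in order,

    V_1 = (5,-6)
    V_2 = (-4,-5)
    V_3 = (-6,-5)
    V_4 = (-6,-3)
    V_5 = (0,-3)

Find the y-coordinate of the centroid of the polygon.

-82/19

Apply the shoelace formula. First the cross-terms c_i = x_i·y_{i+1} − x_{i+1}·y_i:
  -49, -10, -12, 18, 15  ⇒  2A = -38, A = -19.
Then Σ (y_i + y_{i+1})·c_i = 492, so ȳ = 492 / (6·(-19)) = -82/19.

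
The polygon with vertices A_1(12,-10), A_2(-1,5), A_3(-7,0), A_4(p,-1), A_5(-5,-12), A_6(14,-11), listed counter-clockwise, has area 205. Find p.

-9

The doubled signed area Σ (x_i y_{i+1} − x_{i+1} y_i) is linear in p.
With p=0 it equals 302; the coefficient of p is -12 (from the two edges through A_4).
So -12·p + 302 = 2·205 = 410 ⇒ p = -9.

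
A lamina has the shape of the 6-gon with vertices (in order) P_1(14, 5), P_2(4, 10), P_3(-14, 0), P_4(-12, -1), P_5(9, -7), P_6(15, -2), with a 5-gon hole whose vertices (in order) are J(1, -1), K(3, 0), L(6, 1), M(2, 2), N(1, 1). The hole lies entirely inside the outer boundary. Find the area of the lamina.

Outer boundary:
Apply the shoelace formula: 2A = Σ (x_i·y_{i+1} − x_{i+1}·y_i), indices taken mod 6.
Σ = (120) + (140) + (14) + (93) + (87) + (103) = 557
Area = |Σ|/2 = 278.5.
Hole:
Σ = (3) + (3) + (10) + (0) + (-2) = 14
Area = |Σ|/2 = 7.
Net area = 278.5 − 7 = 271.5.

271.5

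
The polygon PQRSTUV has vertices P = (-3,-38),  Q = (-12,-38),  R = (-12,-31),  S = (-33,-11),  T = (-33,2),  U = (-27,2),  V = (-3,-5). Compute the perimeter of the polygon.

|PQ| = √((-9)² + (0)²) = √81 = 9
|QR| = √((0)² + (7)²) = √49 = 7
|RS| = √((-21)² + (20)²) = √841 = 29
|ST| = √((0)² + (13)²) = √169 = 13
|TU| = √((6)² + (0)²) = √36 = 6
|UV| = √((24)² + (-7)²) = √625 = 25
|VP| = √((0)² + (-33)²) = √1089 = 33
Perimeter = 9 + 7 + 29 + 13 + 6 + 25 + 33 = 122.

122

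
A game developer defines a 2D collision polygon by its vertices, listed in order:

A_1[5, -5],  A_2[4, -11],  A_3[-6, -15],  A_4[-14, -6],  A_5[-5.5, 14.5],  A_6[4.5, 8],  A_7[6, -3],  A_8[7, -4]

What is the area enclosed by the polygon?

379.875

Apply the shoelace (surveyor's) formula: 2A = Σ (x_i·y_{i+1} − x_{i+1}·y_i), indices taken mod 8.
Σ = (-35) + (-126) + (-174) + (-236) + (-109.25) + (-61.5) + (-3) + (-15) = -759.75
Area = |Σ|/2 = 379.875.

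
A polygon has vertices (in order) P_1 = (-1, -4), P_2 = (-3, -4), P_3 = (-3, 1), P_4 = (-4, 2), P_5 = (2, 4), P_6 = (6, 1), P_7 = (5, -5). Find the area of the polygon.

63.5

Apply Gauss's area formula: 2A = Σ (x_i·y_{i+1} − x_{i+1}·y_i), indices taken mod 7.
Σ = (-8) + (-15) + (-2) + (-20) + (-22) + (-35) + (-25) = -127
Area = |Σ|/2 = 63.5.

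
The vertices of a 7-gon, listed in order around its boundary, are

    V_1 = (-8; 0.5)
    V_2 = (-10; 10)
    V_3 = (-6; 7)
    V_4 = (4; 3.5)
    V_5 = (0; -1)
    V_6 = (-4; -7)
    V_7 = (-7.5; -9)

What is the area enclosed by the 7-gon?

117.125

Apply the surveyor's formula: 2A = Σ (x_i·y_{i+1} − x_{i+1}·y_i), indices taken mod 7.
V_1→V_2: (-8)(10) − (-10)(0.5) = -75
V_2→V_3: (-10)(7) − (-6)(10) = -10
V_3→V_4: (-6)(3.5) − (4)(7) = -49
V_4→V_5: (4)(-1) − (0)(3.5) = -4
V_5→V_6: (0)(-7) − (-4)(-1) = -4
V_6→V_7: (-4)(-9) − (-7.5)(-7) = -16.5
V_7→V_1: (-7.5)(0.5) − (-8)(-9) = -75.75
Σ = -234.25
Area = |Σ|/2 = 117.125.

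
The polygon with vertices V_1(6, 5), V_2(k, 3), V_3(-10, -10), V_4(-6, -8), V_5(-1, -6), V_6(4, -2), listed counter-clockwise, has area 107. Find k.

The doubled signed area Σ (x_i y_{i+1} − x_{i+1} y_i) is linear in k.
With k=0 it equals 154; the coefficient of k is -15 (from the two edges through V_2).
So -15·k + 154 = 2·107 = 214 ⇒ k = -4.

-4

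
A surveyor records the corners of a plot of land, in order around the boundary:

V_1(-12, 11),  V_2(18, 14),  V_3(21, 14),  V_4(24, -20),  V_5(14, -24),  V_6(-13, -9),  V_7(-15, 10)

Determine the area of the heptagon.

Σ = (-366) + (-42) + (-756) + (-296) + (-438) + (-265) + (-45) = -2208
Area = |Σ|/2 = 1104.

1104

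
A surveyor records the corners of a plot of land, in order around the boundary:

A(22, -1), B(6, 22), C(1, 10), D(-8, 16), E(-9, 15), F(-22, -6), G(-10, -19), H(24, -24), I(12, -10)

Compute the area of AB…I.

Apply the shoelace (surveyor's) formula: 2A = Σ (x_i·y_{i+1} − x_{i+1}·y_i), indices taken mod 9.
Σ = (490) + (38) + (96) + (24) + (384) + (358) + (696) + (48) + (208) = 2342
Area = |Σ|/2 = 1171.

1171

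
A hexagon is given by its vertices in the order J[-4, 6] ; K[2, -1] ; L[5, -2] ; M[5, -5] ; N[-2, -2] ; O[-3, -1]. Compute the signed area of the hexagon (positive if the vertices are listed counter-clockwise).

Cross-terms: -8, 1, -15, -20, -4, -22  ⇒  Σ = -68
Signed area = Σ/2 = -34 (negative ⇒ clockwise traversal).

-34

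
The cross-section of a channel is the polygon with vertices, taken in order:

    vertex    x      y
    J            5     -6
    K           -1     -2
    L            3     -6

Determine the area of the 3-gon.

Σ = (-16) + (12) + (12) = 8
Area = |Σ|/2 = 4.

4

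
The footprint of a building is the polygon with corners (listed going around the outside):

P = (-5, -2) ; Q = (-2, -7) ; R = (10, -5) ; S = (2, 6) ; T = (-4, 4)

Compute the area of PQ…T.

Apply the shoelace formula: 2A = Σ (x_i·y_{i+1} − x_{i+1}·y_i), indices taken mod 5.
Cross-terms: 31, 80, 70, 32, 28  ⇒  Σ = 241
Area = |Σ|/2 = 120.5.

120.5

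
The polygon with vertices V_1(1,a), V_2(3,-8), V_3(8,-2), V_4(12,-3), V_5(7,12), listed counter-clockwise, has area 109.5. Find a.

Write out the shoelace sum; only the two edges meeting at V_1 involve a:
2·Area = [(7·a − 1·12) + (1·(-8) − 3·a)] + 223
       = 4·a + 203 = 219
⇒ a = 4.

4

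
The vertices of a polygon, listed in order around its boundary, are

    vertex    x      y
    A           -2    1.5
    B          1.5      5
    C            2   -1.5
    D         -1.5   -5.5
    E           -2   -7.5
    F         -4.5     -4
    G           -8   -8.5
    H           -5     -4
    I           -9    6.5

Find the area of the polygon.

68.25

Apply the shoelace formula: 2A = Σ (x_i·y_{i+1} − x_{i+1}·y_i), indices taken mod 9.
Cross-terms: -12.25, -12.25, -13.25, 0.25, -25.75, 6.25, -10.5, -68.5, -0.5  ⇒  Σ = -136.5
Area = |Σ|/2 = 68.25.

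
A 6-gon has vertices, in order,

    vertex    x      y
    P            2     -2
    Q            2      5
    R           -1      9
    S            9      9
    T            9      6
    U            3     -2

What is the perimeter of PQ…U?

36

|PQ| = √((0)² + (7)²) = √49 = 7
|QR| = √((-3)² + (4)²) = √25 = 5
|RS| = √((10)² + (0)²) = √100 = 10
|ST| = √((0)² + (-3)²) = √9 = 3
|TU| = √((-6)² + (-8)²) = √100 = 10
|UP| = √((-1)² + (0)²) = √1 = 1
Perimeter = 7 + 5 + 10 + 3 + 10 + 1 = 36.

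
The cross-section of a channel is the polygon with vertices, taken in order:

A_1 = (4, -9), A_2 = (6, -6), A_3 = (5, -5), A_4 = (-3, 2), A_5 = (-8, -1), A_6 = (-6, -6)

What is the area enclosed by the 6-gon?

82

Apply the shoelace formula: 2A = Σ (x_i·y_{i+1} − x_{i+1}·y_i), indices taken mod 6.
Σ = (30) + (0) + (-5) + (19) + (42) + (78) = 164
Area = |Σ|/2 = 82.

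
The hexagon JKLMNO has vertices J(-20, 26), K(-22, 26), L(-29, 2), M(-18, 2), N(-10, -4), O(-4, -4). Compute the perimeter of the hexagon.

|JK| = √((-2)² + (0)²) = √4 = 2
|KL| = √((-7)² + (-24)²) = √625 = 25
|LM| = √((11)² + (0)²) = √121 = 11
|MN| = √((8)² + (-6)²) = √100 = 10
|NO| = √((6)² + (0)²) = √36 = 6
|OJ| = √((-16)² + (30)²) = √1156 = 34
Perimeter = 2 + 25 + 11 + 10 + 6 + 34 = 88.

88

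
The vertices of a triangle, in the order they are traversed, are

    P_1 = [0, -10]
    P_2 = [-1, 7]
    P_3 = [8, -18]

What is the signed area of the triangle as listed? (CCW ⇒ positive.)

Apply the shoelace (surveyor's) formula: 2A = Σ (x_i·y_{i+1} − x_{i+1}·y_i), indices taken mod 3.
Σ = (-10) + (-38) + (-80) = -128
Signed area = Σ/2 = -64 (negative ⇒ clockwise traversal).

-64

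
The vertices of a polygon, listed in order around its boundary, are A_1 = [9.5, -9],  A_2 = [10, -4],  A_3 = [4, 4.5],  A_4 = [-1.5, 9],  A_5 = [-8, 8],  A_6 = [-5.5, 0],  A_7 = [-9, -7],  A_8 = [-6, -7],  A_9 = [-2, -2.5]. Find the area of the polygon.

Cross-terms: 52, 61, 42.75, 60, 44, 38.5, 21, 1, 41.75  ⇒  Σ = 362
Area = |Σ|/2 = 181.

181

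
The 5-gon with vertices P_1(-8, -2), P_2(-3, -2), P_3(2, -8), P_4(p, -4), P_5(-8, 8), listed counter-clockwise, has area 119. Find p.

10

Write out the shoelace sum; only the two edges meeting at P_4 involve p:
2·Area = [(2·(-4) − p·(-8)) + (p·8 − (-8)·(-4))] + 118
       = 16·p + 78 = 238
⇒ p = 10.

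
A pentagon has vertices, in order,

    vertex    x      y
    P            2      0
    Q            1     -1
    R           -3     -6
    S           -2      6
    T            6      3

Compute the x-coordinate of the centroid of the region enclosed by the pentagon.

18/89

Apply the shoelace (surveyor's) formula. First the cross-terms c_i = x_i·y_{i+1} − x_{i+1}·y_i:
  -2, -9, -30, -42, -6  ⇒  2A = -89, A = -44.5.
Then Σ (x_i + x_{i+1})·c_i = -54, so x̄ = -54 / (6·(-44.5)) = 18/89.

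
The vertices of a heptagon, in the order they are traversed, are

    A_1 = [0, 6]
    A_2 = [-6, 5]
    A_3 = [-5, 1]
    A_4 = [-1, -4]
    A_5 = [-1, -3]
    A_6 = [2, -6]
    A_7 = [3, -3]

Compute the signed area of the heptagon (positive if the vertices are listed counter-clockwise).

Σ = (36) + (19) + (21) + (-1) + (12) + (12) + (18) = 117
Signed area = Σ/2 = 58.5 (positive ⇒ counter-clockwise traversal).

58.5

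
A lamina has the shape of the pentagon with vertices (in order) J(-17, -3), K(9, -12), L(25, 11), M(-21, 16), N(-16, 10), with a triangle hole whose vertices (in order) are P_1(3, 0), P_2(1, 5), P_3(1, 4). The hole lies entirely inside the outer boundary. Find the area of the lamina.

761.5

Outer boundary:
Apply the shoelace (surveyor's) formula: 2A = Σ (x_i·y_{i+1} − x_{i+1}·y_i), indices taken mod 5.
Σ = (231) + (399) + (631) + (46) + (218) = 1525
Area = |Σ|/2 = 762.5.
Hole:
Apply the shoelace (surveyor's) formula: 2A = Σ (x_i·y_{i+1} − x_{i+1}·y_i), indices taken mod 3.
Cross-terms: 15, -1, -12  ⇒  Σ = 2
Area = |Σ|/2 = 1.
Net area = 762.5 − 1 = 761.5.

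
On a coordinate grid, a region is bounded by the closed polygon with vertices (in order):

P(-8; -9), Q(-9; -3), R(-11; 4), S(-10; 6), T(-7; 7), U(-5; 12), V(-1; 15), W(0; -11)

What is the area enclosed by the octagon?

184.5

Apply the shoelace (surveyor's) formula: 2A = Σ (x_i·y_{i+1} − x_{i+1}·y_i), indices taken mod 8.
Cross-terms: -57, -69, -26, -28, -49, -63, 11, -88  ⇒  Σ = -369
Area = |Σ|/2 = 184.5.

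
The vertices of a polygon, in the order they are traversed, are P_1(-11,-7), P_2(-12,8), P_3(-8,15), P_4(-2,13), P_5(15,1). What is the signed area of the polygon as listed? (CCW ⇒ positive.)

Apply the shoelace formula: 2A = Σ (x_i·y_{i+1} − x_{i+1}·y_i), indices taken mod 5.
Σ = (-172) + (-116) + (-74) + (-197) + (-94) = -653
Signed area = Σ/2 = -326.5 (negative ⇒ clockwise traversal).

-326.5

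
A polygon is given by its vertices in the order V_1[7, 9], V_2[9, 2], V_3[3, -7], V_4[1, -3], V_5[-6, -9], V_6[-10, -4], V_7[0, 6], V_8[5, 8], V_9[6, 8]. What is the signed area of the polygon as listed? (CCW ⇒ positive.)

Apply the surveyor's formula: 2A = Σ (x_i·y_{i+1} − x_{i+1}·y_i), indices taken mod 9.
Cross-terms: -67, -69, -2, -27, -66, -60, -30, -8, -2  ⇒  Σ = -331
Signed area = Σ/2 = -165.5 (negative ⇒ clockwise traversal).

-165.5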